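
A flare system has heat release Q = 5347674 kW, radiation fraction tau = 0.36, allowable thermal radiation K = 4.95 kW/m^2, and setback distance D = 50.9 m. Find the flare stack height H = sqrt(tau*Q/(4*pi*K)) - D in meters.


tau*Q/(4*pi*K) = 0.36 * 5347674 / (4 * pi * 4.95) = 30949.4
sqrt(30949.4) = 175.924
H = 175.924 - 50.9 = 125.0

125.0 m


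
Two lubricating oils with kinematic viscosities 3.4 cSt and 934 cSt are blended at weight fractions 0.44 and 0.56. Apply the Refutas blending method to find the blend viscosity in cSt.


Refutas method: VBN_i = 14.534*ln(ln(visc_i + 0.8)) + 10.975, blended linearly by mass fraction; since VBN is linear in VBI_i = ln(ln(visc_i + 0.8)) and the fractions sum to 1, blend VBI directly: visc = exp(exp(VBI_blend)) - 0.8
VBI_1 = ln(ln(3.4 + 0.8)) = 0.361224
VBI_2 = ln(ln(934 + 0.8)) = 1.92284
VBI_blend = 0.44 * 0.361224 + 0.56 * 1.92284 = 1.23573
visc_blend = exp(exp(1.23573)) - 0.8 = 30.41

30.41 cSt


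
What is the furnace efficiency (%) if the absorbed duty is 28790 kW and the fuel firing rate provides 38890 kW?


Furnace efficiency = Q_absorbed / Q_fuel * 100
= 28790 / 38890 * 100 = 74.03

74.03 %


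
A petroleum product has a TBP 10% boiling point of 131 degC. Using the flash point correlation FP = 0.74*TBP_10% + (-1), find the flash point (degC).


FP = 0.74 * 131 + (-1) = 95.94

95.94 degC


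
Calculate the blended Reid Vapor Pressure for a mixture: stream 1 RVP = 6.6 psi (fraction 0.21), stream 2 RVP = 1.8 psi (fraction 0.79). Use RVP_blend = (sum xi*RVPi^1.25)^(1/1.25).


Chevron index: RVP_blend = (sum xi*RVPi^1.25)^(1/1.25)
RVP^1.25 terms: 0.21 * 6.6^1.25 + 0.79 * 1.8^1.25 = 3.86861
RVP_blend = 3.86861^(1/1.25) = 2.952

2.952 psi


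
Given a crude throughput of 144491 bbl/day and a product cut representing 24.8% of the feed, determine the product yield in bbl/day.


Crude throughput = 144491 bbl/day
Fraction yield = 24.8%
yield = throughput * fraction / 100
yield = 144491 * 24.8 / 100 = 35833.768

35833.768 bbl/day


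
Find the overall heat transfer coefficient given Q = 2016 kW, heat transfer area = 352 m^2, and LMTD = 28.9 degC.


From Q = U*A*LMTD, U = Q / (A * LMTD)
U = 2016 / (352 * 28.9) = 2016 / 10172.8 = 0.1982

0.1982 kW/(m^2*K)


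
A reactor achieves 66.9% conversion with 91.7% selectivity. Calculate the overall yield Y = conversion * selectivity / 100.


Overall yield = conversion (%) * selectivity (%) / 100
Conversion = 66.9%, Selectivity = 91.7%
Y = 66.9 * 91.7 / 100
= 61.3473 %

61.3473 %


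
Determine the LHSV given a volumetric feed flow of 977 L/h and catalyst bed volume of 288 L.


LHSV = volumetric feed rate / catalyst volume
= 977 L/h / 288 L
= 3.392 h^-1

3.392 h^-1


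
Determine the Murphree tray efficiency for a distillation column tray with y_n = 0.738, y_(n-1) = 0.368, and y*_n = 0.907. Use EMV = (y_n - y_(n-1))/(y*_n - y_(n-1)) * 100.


Murphree vapor efficiency: EMV = (y_n - y_(n-1)) / (y*_n - y_(n-1)) * 100
EMV = (0.738 - 0.368) / (0.907 - 0.368) * 100 = 0.37 / 0.539 * 100 = 68.65

68.65 %


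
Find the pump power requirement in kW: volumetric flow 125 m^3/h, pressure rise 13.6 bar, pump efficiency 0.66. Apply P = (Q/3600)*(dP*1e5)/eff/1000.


Q = 125 / 3600 = 0.0347222 m^3/s
P = 0.0347222 * (13.6 * 1e5) / 0.66 / 1000 = 71.55

71.55 kW


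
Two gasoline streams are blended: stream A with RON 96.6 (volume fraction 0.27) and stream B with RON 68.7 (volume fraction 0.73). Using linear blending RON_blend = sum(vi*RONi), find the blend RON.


Linear blending: RON_blend = sum(vi * RONi)
Contribution 1: 0.27 * 96.6 = 26.082
Contribution 2: 0.73 * 68.7 = 50.151
RON_blend = 26.082 + 50.151 = 76.233

76.233


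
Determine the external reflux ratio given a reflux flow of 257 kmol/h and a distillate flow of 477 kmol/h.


Reflux ratio definition: R = L / D (liquid returned / distillate withdrawn)
L = 257 kmol/h, D = 477 kmol/h
R = 257 / 477 = 0.5388

0.5388


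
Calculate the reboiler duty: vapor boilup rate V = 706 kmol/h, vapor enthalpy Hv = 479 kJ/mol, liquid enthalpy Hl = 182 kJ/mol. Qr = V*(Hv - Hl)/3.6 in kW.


Qr = 706 * (479 - 182) / 3.6 = 706 * 297 / 3.6 = 58240

58240 kW


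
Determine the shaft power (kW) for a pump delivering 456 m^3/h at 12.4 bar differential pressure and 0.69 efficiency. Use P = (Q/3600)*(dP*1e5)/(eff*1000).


Q = 456 / 3600 = 0.126667 m^3/s
P = 0.126667 * (12.4 * 1e5) / 0.69 / 1000 = 227.6

227.6 kW


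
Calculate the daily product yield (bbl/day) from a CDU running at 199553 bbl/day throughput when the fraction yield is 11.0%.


Crude throughput = 199553 bbl/day
Fraction yield = 11.0%
yield = throughput * fraction / 100
yield = 199553 * 11.0 / 100 = 21950.83

21950.83 bbl/day


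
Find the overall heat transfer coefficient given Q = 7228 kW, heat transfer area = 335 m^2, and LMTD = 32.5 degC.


From Q = U*A*LMTD, U = Q / (A * LMTD)
U = 7228 / (335 * 32.5) = 7228 / 10887.5 = 0.6639

0.6639 kW/(m^2*K)


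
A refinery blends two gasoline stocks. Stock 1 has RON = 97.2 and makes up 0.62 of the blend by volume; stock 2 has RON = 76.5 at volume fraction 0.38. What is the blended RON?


Linear blending: RON_blend = sum(vi * RONi)
Contribution 1: 0.62 * 97.2 = 60.264
Contribution 2: 0.38 * 76.5 = 29.07
RON_blend = 60.264 + 29.07 = 89.334

89.334


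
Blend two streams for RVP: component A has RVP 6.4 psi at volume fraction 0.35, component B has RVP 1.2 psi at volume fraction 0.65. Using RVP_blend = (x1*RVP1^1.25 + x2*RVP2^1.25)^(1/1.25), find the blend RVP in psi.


Chevron index: RVP_blend = (sum xi*RVPi^1.25)^(1/1.25)
RVP^1.25 terms: 0.35 * 6.4^1.25 + 0.65 * 1.2^1.25 = 4.37919
RVP_blend = 4.37919^(1/1.25) = 3.259

3.259 psi


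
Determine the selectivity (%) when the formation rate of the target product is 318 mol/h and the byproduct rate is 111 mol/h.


Selectivity = desired / (desired + undesired) * 100
Total products = 318 + 111 = 429 mol/h
S = 318 / 429 * 100
= 0.7413 * 100
= 74.13 %

74.13 %


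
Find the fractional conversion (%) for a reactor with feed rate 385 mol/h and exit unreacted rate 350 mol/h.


X = (F_in - F_out) / F_in * 100
Moles reacted = 385 - 350 = 35
X = 35 / 385 * 100
= 0.09091 * 100
= 9.091 %

9.091 %


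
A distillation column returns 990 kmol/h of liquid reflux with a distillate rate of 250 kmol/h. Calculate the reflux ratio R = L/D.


Reflux ratio definition: R = L / D (liquid returned / distillate withdrawn)
L = 990 kmol/h, D = 250 kmol/h
R = 990 / 250 = 3.960

3.960


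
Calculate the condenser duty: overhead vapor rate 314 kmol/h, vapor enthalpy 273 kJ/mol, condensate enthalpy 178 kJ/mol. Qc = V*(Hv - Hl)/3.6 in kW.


Qc = 314 * (273 - 178) / 3.6 = 314 * 95 / 3.6 = 8286

8286 kW


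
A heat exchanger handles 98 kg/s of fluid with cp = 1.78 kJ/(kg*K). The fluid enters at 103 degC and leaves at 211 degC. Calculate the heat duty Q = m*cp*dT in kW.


Q = m_dot * cp * delta_T
delta_T = 211 - 103 = 108 K
Q = 98 * 1.78 * 108
= 174.44 * 108
= 18839.52 kW

18839.52 kW


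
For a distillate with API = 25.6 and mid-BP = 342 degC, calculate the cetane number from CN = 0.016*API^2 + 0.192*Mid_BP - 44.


CN = 0.016 * 25.6^2 + 0.192 * 342 - 44
CN = 10.48576 + 65.664 - 44 = 32.14976

32.14976


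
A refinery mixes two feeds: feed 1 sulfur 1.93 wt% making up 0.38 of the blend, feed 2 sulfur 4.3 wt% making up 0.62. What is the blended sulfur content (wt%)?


Linear sulfur blending: S_blend = x1*S1 + x2*S2
Contribution 1: 0.38 * 1.93 = 0.7334 wt%
Contribution 2: 0.62 * 4.3 = 2.666 wt%
S_blend = 0.7334 + 2.666 = 3.3994

3.3994 wt%


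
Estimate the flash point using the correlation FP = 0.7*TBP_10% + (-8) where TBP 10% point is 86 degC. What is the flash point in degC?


FP = 0.7 * 86 + (-8) = 52.2

52.2 degC


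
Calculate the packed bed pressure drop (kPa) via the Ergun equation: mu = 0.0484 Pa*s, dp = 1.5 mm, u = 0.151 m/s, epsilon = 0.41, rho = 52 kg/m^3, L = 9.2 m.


dp = 1.5 mm = 0.0015 m
Viscous term = 150*0.0484*0.151*(1-0.41)^2 / (0.0015^2*0.41^3) = 2460840
Inertial term = 1.75*52*0.151^2*(1-0.41) / (0.0015*0.41^3) = 11841.4
dP/L = 2460840 + 11841.4 = 2472680 Pa/m
dP = 2472680 * 9.2 / 1000 = 22750 kPa

22750 kPa


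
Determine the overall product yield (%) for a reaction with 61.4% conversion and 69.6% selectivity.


Overall yield = conversion (%) * selectivity (%) / 100
Conversion = 61.4%, Selectivity = 69.6%
Y = 61.4 * 69.6 / 100
= 42.7344 %

42.7344 %


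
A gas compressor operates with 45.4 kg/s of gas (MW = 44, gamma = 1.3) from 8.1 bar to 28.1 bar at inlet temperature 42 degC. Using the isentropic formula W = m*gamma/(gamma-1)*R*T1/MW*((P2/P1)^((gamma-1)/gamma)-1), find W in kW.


Isentropic work: W = m*(gamma/(gamma-1))*(R*T1/MW)*((P2/P1)^((gamma-1)/gamma) - 1)
T1 = 42 + 273.15 = 315.15 K
Pressure ratio = 28.1 / 8.1 = 3.46914
Exponent = (1.3 - 1)/1.3 = 0.230769
(P2/P1)^exp - 1 = 3.46914^0.230769 - 1 = 0.332498
W = 45.4 * 1.3 / 0.3 * 8.314 * 315.15 / 44 * 0.332498 = 3895

3895 kW


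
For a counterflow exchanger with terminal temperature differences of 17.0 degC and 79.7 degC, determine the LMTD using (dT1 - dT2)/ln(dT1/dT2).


LMTD = (dT1 - dT2) / ln(dT1/dT2)
= (17.0 - 79.7) / ln(17.0 / 79.7) = -62.7 / -1.54506 = 40.58

40.58 degC


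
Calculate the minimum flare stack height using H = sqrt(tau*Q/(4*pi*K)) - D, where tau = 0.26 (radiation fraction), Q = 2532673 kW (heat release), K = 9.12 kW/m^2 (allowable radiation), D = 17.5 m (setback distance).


tau*Q/(4*pi*K) = 0.26 * 2532673 / (4 * pi * 9.12) = 5745.76
sqrt(5745.76) = 75.8008
H = 75.8008 - 17.5 = 58.30

58.30 m


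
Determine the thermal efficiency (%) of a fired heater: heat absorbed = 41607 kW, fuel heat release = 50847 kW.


Furnace efficiency = Q_absorbed / Q_fuel * 100
= 41607 / 50847 * 100 = 81.83

81.83 %


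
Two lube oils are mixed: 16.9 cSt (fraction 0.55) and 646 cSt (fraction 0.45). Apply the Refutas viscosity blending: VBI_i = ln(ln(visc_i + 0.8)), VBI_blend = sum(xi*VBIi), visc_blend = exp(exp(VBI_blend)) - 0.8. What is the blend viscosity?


Refutas method: VBN_i = 14.534*ln(ln(visc_i + 0.8)) + 10.975, blended linearly by mass fraction; since VBN is linear in VBI_i = ln(ln(visc_i + 0.8)) and the fractions sum to 1, blend VBI directly: visc = exp(exp(VBI_blend)) - 0.8
VBI_1 = ln(ln(16.9 + 0.8)) = 1.05555
VBI_2 = ln(ln(646 + 0.8)) = 1.86749
VBI_blend = 0.55 * 1.05555 + 0.45 * 1.86749 = 1.42092
visc_blend = exp(exp(1.42092)) - 0.8 = 62.06

62.06 cSt


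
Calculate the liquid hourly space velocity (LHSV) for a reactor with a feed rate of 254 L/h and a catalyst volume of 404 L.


LHSV = volumetric feed rate / catalyst volume
= 254 L/h / 404 L
= 0.6287 h^-1

0.6287 h^-1


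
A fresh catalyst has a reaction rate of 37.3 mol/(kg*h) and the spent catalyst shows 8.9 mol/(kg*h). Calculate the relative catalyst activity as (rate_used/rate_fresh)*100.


Activity (%) = (rate_used / rate_fresh) * 100
rate_used = 8.9, rate_fresh = 37.3
= (8.9 / 37.3) * 100
= 0.2386 * 100 = 23.86

23.86 %


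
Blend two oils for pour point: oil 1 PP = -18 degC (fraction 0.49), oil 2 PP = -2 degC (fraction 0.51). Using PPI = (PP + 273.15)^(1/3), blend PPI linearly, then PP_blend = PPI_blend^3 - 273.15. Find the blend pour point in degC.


PPI_1 = (-18 + 273.15)^(1/3) = 6.342569
PPI_2 = (-2 + 273.15)^(1/3) = 6.472467
PPI_blend = 0.49 * 6.342569 + 0.51 * 6.472467 = 6.408817
PP_blend = 6.408817^3 - 273.15 = 263.2289 - 273.15 = -9.92

-9.92 degC


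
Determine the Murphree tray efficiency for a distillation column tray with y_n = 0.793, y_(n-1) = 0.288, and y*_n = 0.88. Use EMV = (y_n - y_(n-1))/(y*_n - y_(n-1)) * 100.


Murphree vapor efficiency: EMV = (y_n - y_(n-1)) / (y*_n - y_(n-1)) * 100
EMV = (0.793 - 0.288) / (0.88 - 0.288) * 100 = 0.505 / 0.592 * 100 = 85.30

85.30 %


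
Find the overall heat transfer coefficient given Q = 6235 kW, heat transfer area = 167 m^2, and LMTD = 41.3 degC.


From Q = U*A*LMTD, U = Q / (A * LMTD)
U = 6235 / (167 * 41.3) = 6235 / 6897.1 = 0.9040

0.9040 kW/(m^2*K)


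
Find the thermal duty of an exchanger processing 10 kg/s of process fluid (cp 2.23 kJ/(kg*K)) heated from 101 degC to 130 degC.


Q = m_dot * cp * delta_T
delta_T = 130 - 101 = 29 K
Q = 10 * 2.23 * 29
= 22.3 * 29
= 646.7 kW

646.7 kW


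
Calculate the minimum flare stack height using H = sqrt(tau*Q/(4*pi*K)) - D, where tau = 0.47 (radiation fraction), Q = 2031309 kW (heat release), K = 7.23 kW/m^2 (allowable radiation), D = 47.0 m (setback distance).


tau*Q/(4*pi*K) = 0.47 * 2031309 / (4 * pi * 7.23) = 10508.1
sqrt(10508.1) = 102.509
H = 102.509 - 47.0 = 55.51

55.51 m


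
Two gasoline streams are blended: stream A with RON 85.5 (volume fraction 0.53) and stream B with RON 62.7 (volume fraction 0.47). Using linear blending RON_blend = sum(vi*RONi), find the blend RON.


Linear blending: RON_blend = sum(vi * RONi)
Contribution 1: 0.53 * 85.5 = 45.315
Contribution 2: 0.47 * 62.7 = 29.469
RON_blend = 45.315 + 29.469 = 74.784

74.784


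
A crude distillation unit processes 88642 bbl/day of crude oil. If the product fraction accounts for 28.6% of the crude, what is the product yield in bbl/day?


Crude throughput = 88642 bbl/day
Fraction yield = 28.6%
yield = throughput * fraction / 100
yield = 88642 * 28.6 / 100 = 25351.612

25351.612 bbl/day


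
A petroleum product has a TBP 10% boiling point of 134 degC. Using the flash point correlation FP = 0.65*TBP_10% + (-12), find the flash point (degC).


FP = 0.65 * 134 + (-12) = 75.1

75.1 degC


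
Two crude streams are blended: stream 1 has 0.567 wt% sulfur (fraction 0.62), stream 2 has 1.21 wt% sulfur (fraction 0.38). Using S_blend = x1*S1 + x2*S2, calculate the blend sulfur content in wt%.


Linear sulfur blending: S_blend = x1*S1 + x2*S2
Contribution 1: 0.62 * 0.567 = 0.35154 wt%
Contribution 2: 0.38 * 1.21 = 0.4598 wt%
S_blend = 0.35154 + 0.4598 = 0.81134

0.81134 wt%


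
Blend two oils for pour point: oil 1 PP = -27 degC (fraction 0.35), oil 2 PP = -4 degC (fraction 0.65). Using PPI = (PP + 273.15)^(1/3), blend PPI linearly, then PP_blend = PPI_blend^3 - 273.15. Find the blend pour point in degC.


PPI_1 = (-27 + 273.15)^(1/3) = 6.2671
PPI_2 = (-4 + 273.15)^(1/3) = 6.456514
PPI_blend = 0.35 * 6.2671 + 0.65 * 6.456514 = 6.390219
PP_blend = 6.390219^3 - 273.15 = 260.9439 - 273.15 = -12.21

-12.21 degC


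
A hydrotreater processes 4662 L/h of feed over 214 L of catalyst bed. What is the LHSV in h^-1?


LHSV = volumetric feed rate / catalyst volume
= 4662 L/h / 214 L
= 21.79 h^-1

21.79 h^-1


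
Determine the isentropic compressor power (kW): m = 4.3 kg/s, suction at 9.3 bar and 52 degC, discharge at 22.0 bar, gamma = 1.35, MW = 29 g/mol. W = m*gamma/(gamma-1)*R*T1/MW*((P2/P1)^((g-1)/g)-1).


Isentropic work: W = m*(gamma/(gamma-1))*(R*T1/MW)*((P2/P1)^((gamma-1)/gamma) - 1)
T1 = 52 + 273.15 = 325.15 K
Pressure ratio = 22.0 / 9.3 = 2.36559
Exponent = (1.35 - 1)/1.35 = 0.259259
(P2/P1)^exp - 1 = 2.36559^0.259259 - 1 = 0.250107
W = 4.3 * 1.35 / 0.35 * 8.314 * 325.15 / 29 * 0.250107 = 386.7

386.7 kW


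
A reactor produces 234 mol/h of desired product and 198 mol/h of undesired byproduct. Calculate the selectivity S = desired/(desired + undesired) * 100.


Selectivity = desired / (desired + undesired) * 100
Total products = 234 + 198 = 432 mol/h
S = 234 / 432 * 100
= 0.5417 * 100
= 54.17 %

54.17 %


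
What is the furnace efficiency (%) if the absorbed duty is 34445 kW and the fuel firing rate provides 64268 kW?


Furnace efficiency = Q_absorbed / Q_fuel * 100
= 34445 / 64268 * 100 = 53.60

53.60 %


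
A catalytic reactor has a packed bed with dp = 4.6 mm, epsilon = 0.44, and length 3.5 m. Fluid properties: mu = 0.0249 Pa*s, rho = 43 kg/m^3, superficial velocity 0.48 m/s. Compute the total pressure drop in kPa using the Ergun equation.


dp = 4.6 mm = 0.0046 m
Viscous term = 150*0.0249*0.48*(1-0.44)^2 / (0.0046^2*0.44^3) = 311914
Inertial term = 1.75*43*0.48^2*(1-0.44) / (0.0046*0.44^3) = 24777.7
dP/L = 311914 + 24777.7 = 336692 Pa/m
dP = 336692 * 3.5 / 1000 = 1178 kPa

1178 kPa


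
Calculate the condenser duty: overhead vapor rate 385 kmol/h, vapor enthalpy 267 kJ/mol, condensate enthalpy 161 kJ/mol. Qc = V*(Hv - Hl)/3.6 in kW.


Qc = 385 * (267 - 161) / 3.6 = 385 * 106 / 3.6 = 11340

11340 kW


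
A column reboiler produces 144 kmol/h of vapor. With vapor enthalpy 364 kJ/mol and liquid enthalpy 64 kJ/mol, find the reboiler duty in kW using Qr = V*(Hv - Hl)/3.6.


Qr = 144 * (364 - 64) / 3.6 = 144 * 300 / 3.6 = 12000

12000 kW


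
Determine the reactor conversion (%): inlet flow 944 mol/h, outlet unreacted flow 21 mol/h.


X = (F_in - F_out) / F_in * 100
Moles reacted = 944 - 21 = 923
X = 923 / 944 * 100
= 0.9778 * 100
= 97.78 %

97.78 %


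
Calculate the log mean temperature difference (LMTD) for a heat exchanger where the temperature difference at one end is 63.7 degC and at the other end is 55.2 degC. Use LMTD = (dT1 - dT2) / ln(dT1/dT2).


LMTD = (dT1 - dT2) / ln(dT1/dT2)
= (63.7 - 55.2) / ln(63.7 / 55.2) = 8.5 / 0.143222 = 59.35

59.35 degC


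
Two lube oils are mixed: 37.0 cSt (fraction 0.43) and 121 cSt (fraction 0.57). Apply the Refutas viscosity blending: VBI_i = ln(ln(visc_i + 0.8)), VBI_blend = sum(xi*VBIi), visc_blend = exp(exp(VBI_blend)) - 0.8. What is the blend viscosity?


Refutas method: VBN_i = 14.534*ln(ln(visc_i + 0.8)) + 10.975, blended linearly by mass fraction; since VBN is linear in VBI_i = ln(ln(visc_i + 0.8)) and the fractions sum to 1, blend VBI directly: visc = exp(exp(VBI_blend)) - 0.8
VBI_1 = ln(ln(37.0 + 0.8)) = 1.28987
VBI_2 = ln(ln(121 + 0.8)) = 1.56911
VBI_blend = 0.43 * 1.28987 + 0.57 * 1.56911 = 1.44904
visc_blend = exp(exp(1.44904)) - 0.8 = 69.94

69.94 cSt


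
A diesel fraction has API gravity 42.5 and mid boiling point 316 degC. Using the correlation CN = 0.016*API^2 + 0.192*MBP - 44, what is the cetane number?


CN = 0.016 * 42.5^2 + 0.192 * 316 - 44
CN = 28.9 + 60.672 - 44 = 45.572

45.572


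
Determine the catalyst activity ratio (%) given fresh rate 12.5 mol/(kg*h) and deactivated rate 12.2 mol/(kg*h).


Activity (%) = (rate_used / rate_fresh) * 100
rate_used = 12.2, rate_fresh = 12.5
= (12.2 / 12.5) * 100
= 0.9760 * 100 = 97.60

97.60 %


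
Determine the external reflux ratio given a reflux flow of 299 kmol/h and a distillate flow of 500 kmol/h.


Reflux ratio definition: R = L / D (liquid returned / distillate withdrawn)
L = 299 kmol/h, D = 500 kmol/h
R = 299 / 500 = 0.5980

0.5980


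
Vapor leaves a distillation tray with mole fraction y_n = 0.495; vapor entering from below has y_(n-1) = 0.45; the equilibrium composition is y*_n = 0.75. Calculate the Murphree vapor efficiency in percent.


Murphree vapor efficiency: EMV = (y_n - y_(n-1)) / (y*_n - y_(n-1)) * 100
EMV = (0.495 - 0.45) / (0.75 - 0.45) * 100 = 0.045 / 0.3 * 100 = 15.00

15.00 %


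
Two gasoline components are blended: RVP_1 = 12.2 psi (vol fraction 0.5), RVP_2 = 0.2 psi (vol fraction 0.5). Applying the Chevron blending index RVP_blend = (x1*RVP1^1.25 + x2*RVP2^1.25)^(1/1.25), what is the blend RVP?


Chevron index: RVP_blend = (sum xi*RVPi^1.25)^(1/1.25)
RVP^1.25 terms: 0.5 * 12.2^1.25 + 0.5 * 0.2^1.25 = 11.4673
RVP_blend = 11.4673^(1/1.25) = 7.040

7.040 psi


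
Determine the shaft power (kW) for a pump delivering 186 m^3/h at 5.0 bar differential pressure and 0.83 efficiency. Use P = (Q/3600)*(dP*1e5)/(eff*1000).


Q = 186 / 3600 = 0.0516667 m^3/s
P = 0.0516667 * (5.0 * 1e5) / 0.83 / 1000 = 31.12

31.12 kW


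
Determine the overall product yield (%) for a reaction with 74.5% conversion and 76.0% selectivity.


Overall yield = conversion (%) * selectivity (%) / 100
Conversion = 74.5%, Selectivity = 76.0%
Y = 74.5 * 76.0 / 100
= 56.62 %

56.62 %


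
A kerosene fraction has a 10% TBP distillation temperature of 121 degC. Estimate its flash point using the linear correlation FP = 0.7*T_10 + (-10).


FP = 0.7 * 121 + (-10) = 74.7

74.7 degC


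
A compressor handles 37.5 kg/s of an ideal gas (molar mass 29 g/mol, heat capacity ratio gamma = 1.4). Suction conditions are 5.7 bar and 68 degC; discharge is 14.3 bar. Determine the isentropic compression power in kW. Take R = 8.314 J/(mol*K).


Isentropic work: W = m*(gamma/(gamma-1))*(R*T1/MW)*((P2/P1)^((gamma-1)/gamma) - 1)
T1 = 68 + 273.15 = 341.15 K
Pressure ratio = 14.3 / 5.7 = 2.50877
Exponent = (1.4 - 1)/1.4 = 0.285714
(P2/P1)^exp - 1 = 2.50877^0.285714 - 1 = 0.300563
W = 37.5 * 1.4 / 0.4 * 8.314 * 341.15 / 29 * 0.300563 = 3858

3858 kW


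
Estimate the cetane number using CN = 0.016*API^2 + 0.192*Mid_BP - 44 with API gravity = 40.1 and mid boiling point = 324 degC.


CN = 0.016 * 40.1^2 + 0.192 * 324 - 44
CN = 25.72816 + 62.208 - 44 = 43.93616

43.93616


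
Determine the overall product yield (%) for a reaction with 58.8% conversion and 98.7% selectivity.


Overall yield = conversion (%) * selectivity (%) / 100
Conversion = 58.8%, Selectivity = 98.7%
Y = 58.8 * 98.7 / 100
= 58.0356 %

58.0356 %


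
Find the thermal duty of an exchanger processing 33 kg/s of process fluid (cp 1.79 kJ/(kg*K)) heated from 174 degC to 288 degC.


Q = m_dot * cp * delta_T
delta_T = 288 - 174 = 114 K
Q = 33 * 1.79 * 114
= 59.07 * 114
= 6733.98 kW

6733.98 kW


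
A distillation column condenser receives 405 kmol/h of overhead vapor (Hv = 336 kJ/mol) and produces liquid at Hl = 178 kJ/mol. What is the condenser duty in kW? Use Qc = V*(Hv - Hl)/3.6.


Qc = 405 * (336 - 178) / 3.6 = 405 * 158 / 3.6 = 17780

17780 kW


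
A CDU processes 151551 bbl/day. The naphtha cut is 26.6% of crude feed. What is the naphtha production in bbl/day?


Crude throughput = 151551 bbl/day
Fraction yield = 26.6%
yield = throughput * fraction / 100
yield = 151551 * 26.6 / 100 = 40312.566

40312.566 bbl/day


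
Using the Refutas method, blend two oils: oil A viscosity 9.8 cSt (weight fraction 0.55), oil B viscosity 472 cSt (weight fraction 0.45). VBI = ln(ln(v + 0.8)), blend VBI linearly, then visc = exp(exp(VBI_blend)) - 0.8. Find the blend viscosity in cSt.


Refutas method: VBN_i = 14.534*ln(ln(visc_i + 0.8)) + 10.975, blended linearly by mass fraction; since VBN is linear in VBI_i = ln(ln(visc_i + 0.8)) and the fractions sum to 1, blend VBI directly: visc = exp(exp(VBI_blend)) - 0.8
VBI_1 = ln(ln(9.8 + 0.8)) = 0.859023
VBI_2 = ln(ln(472 + 0.8)) = 1.81786
VBI_blend = 0.55 * 0.859023 + 0.45 * 1.81786 = 1.2905
visc_blend = exp(exp(1.2905)) - 0.8 = 37.09

37.09 cSt


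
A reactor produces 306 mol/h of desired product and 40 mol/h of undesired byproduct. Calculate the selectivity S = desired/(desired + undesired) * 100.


Selectivity = desired / (desired + undesired) * 100
Total products = 306 + 40 = 346 mol/h
S = 306 / 346 * 100
= 0.8844 * 100
= 88.44 %

88.44 %


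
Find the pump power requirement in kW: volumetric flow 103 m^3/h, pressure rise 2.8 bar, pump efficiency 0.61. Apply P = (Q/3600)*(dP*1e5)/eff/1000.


Q = 103 / 3600 = 0.0286111 m^3/s
P = 0.0286111 * (2.8 * 1e5) / 0.61 / 1000 = 13.13

13.13 kW


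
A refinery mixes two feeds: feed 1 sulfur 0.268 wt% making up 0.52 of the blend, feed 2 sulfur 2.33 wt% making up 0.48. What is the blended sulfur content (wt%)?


Linear sulfur blending: S_blend = x1*S1 + x2*S2
Contribution 1: 0.52 * 0.268 = 0.13936 wt%
Contribution 2: 0.48 * 2.33 = 1.1184 wt%
S_blend = 0.13936 + 1.1184 = 1.25776

1.25776 wt%


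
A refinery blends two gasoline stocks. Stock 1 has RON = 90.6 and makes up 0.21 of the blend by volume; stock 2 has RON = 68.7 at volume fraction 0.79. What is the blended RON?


Linear blending: RON_blend = sum(vi * RONi)
Contribution 1: 0.21 * 90.6 = 19.026
Contribution 2: 0.79 * 68.7 = 54.273
RON_blend = 19.026 + 54.273 = 73.299

73.299


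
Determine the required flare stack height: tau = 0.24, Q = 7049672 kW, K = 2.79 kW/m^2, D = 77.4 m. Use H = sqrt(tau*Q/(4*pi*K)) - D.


tau*Q/(4*pi*K) = 0.24 * 7049672 / (4 * pi * 2.79) = 48257.6
sqrt(48257.6) = 219.676
H = 219.676 - 77.4 = 142.3

142.3 m


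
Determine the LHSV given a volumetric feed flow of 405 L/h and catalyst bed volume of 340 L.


LHSV = volumetric feed rate / catalyst volume
= 405 L/h / 340 L
= 1.191 h^-1

1.191 h^-1


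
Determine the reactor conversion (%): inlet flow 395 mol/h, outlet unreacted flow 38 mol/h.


X = (F_in - F_out) / F_in * 100
Moles reacted = 395 - 38 = 357
X = 357 / 395 * 100
= 0.9038 * 100
= 90.38 %

90.38 %


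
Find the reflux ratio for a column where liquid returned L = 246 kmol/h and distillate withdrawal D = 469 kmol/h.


Reflux ratio definition: R = L / D (liquid returned / distillate withdrawn)
L = 246 kmol/h, D = 469 kmol/h
R = 246 / 469 = 0.5245

0.5245


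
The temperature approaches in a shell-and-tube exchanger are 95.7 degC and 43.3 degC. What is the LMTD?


LMTD = (dT1 - dT2) / ln(dT1/dT2)
= (95.7 - 43.3) / ln(95.7 / 43.3) = 52.4 / 0.793066 = 66.07

66.07 degC


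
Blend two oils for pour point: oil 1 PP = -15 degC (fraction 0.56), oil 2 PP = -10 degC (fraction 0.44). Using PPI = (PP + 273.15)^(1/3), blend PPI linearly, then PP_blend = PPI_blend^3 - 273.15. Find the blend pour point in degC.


PPI_1 = (-15 + 273.15)^(1/3) = 6.36733
PPI_2 = (-10 + 273.15)^(1/3) = 6.408176
PPI_blend = 0.56 * 6.36733 + 0.44 * 6.408176 = 6.385302
PP_blend = 6.385302^3 - 273.15 = 260.3421 - 273.15 = -12.81

-12.81 degC


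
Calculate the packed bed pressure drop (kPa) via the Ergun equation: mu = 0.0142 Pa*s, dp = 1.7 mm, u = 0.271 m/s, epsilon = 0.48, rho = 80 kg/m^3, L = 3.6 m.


dp = 1.7 mm = 0.0017 m
Viscous term = 150*0.0142*0.271*(1-0.48)^2 / (0.0017^2*0.48^3) = 488353
Inertial term = 1.75*80*0.271^2*(1-0.48) / (0.0017*0.48^3) = 28437.9
dP/L = 488353 + 28437.9 = 516791 Pa/m
dP = 516791 * 3.6 / 1000 = 1860 kPa

1860 kPa


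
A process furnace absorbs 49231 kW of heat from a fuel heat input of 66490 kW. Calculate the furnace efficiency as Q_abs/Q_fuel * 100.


Furnace efficiency = Q_absorbed / Q_fuel * 100
= 49231 / 66490 * 100 = 74.04

74.04 %


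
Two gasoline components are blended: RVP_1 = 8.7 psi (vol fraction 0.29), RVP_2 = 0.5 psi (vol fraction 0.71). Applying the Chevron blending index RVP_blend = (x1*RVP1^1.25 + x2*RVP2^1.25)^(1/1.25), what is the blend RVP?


Chevron index: RVP_blend = (sum xi*RVPi^1.25)^(1/1.25)
RVP^1.25 terms: 0.29 * 8.7^1.25 + 0.71 * 0.5^1.25 = 4.6316
RVP_blend = 4.6316^(1/1.25) = 3.409

3.409 psi


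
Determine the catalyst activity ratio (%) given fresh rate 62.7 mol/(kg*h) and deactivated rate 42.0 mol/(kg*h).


Activity (%) = (rate_used / rate_fresh) * 100
rate_used = 42.0, rate_fresh = 62.7
= (42.0 / 62.7) * 100
= 0.6699 * 100 = 66.99

66.99 %


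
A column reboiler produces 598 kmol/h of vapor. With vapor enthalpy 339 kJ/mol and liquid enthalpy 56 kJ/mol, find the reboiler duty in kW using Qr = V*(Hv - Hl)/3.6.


Qr = 598 * (339 - 56) / 3.6 = 598 * 283 / 3.6 = 47010

47010 kW


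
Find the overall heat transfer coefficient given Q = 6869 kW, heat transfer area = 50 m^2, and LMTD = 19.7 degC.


From Q = U*A*LMTD, U = Q / (A * LMTD)
U = 6869 / (50 * 19.7) = 6869 / 985 = 6.974

6.974 kW/(m^2*K)


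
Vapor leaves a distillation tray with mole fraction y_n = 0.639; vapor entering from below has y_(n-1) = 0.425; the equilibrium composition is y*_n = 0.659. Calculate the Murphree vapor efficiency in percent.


Murphree vapor efficiency: EMV = (y_n - y_(n-1)) / (y*_n - y_(n-1)) * 100
EMV = (0.639 - 0.425) / (0.659 - 0.425) * 100 = 0.214 / 0.234 * 100 = 91.45

91.45 %


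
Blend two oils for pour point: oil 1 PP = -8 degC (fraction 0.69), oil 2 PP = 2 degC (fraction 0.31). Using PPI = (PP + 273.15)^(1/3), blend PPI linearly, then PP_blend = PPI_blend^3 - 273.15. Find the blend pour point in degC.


PPI_1 = (-8 + 273.15)^(1/3) = 6.42437
PPI_2 = (2 + 273.15)^(1/3) = 6.504139
PPI_blend = 0.69 * 6.42437 + 0.31 * 6.504139 = 6.449098
PP_blend = 6.449098^3 - 273.15 = 268.2236 - 273.15 = -4.93

-4.93 degC


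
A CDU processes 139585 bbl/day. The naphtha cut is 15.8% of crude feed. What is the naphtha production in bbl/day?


Crude throughput = 139585 bbl/day
Fraction yield = 15.8%
yield = throughput * fraction / 100
yield = 139585 * 15.8 / 100 = 22054.43

22054.43 bbl/day


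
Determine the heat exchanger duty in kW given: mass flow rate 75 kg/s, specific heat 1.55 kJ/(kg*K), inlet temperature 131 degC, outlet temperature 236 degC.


Q = m_dot * cp * delta_T
delta_T = 236 - 131 = 105 K
Q = 75 * 1.55 * 105
= 116.25 * 105
= 12206.25 kW

12206.25 kW


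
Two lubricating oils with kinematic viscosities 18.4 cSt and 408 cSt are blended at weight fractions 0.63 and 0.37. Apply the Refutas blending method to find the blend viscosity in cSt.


Refutas method: VBN_i = 14.534*ln(ln(visc_i + 0.8)) + 10.975, blended linearly by mass fraction; since VBN is linear in VBI_i = ln(ln(visc_i + 0.8)) and the fractions sum to 1, blend VBI directly: visc = exp(exp(VBI_blend)) - 0.8
VBI_1 = ln(ln(18.4 + 0.8)) = 1.08347
VBI_2 = ln(ln(408 + 0.8)) = 1.79396
VBI_blend = 0.63 * 1.08347 + 0.37 * 1.79396 = 1.34635
visc_blend = exp(exp(1.34635)) - 0.8 = 45.88

45.88 cSt


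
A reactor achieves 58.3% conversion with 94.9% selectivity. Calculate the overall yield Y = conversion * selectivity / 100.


Overall yield = conversion (%) * selectivity (%) / 100
Conversion = 58.3%, Selectivity = 94.9%
Y = 58.3 * 94.9 / 100
= 55.3267 %

55.3267 %


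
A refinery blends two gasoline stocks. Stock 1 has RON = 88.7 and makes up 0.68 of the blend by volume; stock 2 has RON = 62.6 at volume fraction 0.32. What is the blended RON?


Linear blending: RON_blend = sum(vi * RONi)
Contribution 1: 0.68 * 88.7 = 60.316
Contribution 2: 0.32 * 62.6 = 20.032
RON_blend = 60.316 + 20.032 = 80.348

80.348


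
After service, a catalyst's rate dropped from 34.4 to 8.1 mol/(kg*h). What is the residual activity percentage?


Activity (%) = (rate_used / rate_fresh) * 100
rate_used = 8.1, rate_fresh = 34.4
= (8.1 / 34.4) * 100
= 0.2355 * 100 = 23.55

23.55 %


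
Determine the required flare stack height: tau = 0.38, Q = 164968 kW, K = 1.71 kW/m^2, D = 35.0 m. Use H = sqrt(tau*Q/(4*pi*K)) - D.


tau*Q/(4*pi*K) = 0.38 * 164968 / (4 * pi * 1.71) = 2917.27
sqrt(2917.27) = 54.0118
H = 54.0118 - 35.0 = 19.01

19.01 m


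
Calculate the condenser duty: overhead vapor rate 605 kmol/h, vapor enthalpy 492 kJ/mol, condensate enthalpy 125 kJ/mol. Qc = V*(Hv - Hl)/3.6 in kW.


Qc = 605 * (492 - 125) / 3.6 = 605 * 367 / 3.6 = 61680

61680 kW


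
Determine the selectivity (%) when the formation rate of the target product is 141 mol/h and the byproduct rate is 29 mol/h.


Selectivity = desired / (desired + undesired) * 100
Total products = 141 + 29 = 170 mol/h
S = 141 / 170 * 100
= 0.8294 * 100
= 82.94 %

82.94 %


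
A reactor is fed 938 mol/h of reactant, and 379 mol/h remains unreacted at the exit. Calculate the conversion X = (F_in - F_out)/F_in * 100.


X = (F_in - F_out) / F_in * 100
Moles reacted = 938 - 379 = 559
X = 559 / 938 * 100
= 0.5959 * 100
= 59.59 %

59.59 %


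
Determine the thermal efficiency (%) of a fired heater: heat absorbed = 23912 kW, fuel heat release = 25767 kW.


Furnace efficiency = Q_absorbed / Q_fuel * 100
= 23912 / 25767 * 100 = 92.80

92.80 %


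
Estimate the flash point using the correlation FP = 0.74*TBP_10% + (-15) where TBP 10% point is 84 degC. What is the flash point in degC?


FP = 0.74 * 84 + (-15) = 47.16

47.16 degC


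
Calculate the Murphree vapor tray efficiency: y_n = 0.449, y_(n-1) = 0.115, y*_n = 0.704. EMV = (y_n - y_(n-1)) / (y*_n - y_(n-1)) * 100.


Murphree vapor efficiency: EMV = (y_n - y_(n-1)) / (y*_n - y_(n-1)) * 100
EMV = (0.449 - 0.115) / (0.704 - 0.115) * 100 = 0.334 / 0.589 * 100 = 56.71

56.71 %


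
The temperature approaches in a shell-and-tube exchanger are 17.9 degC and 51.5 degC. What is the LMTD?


LMTD = (dT1 - dT2) / ln(dT1/dT2)
= (17.9 - 51.5) / ln(17.9 / 51.5) = -33.6 / -1.05678 = 31.79

31.79 degC


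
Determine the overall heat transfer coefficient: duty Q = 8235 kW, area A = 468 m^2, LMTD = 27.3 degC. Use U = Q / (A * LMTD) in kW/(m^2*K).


From Q = U*A*LMTD, U = Q / (A * LMTD)
U = 8235 / (468 * 27.3) = 8235 / 12776.4 = 0.6445

0.6445 kW/(m^2*K)


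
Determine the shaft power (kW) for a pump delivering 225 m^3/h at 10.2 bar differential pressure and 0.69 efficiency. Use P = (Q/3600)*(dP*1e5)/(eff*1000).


Q = 225 / 3600 = 0.0625 m^3/s
P = 0.0625 * (10.2 * 1e5) / 0.69 / 1000 = 92.39

92.39 kW


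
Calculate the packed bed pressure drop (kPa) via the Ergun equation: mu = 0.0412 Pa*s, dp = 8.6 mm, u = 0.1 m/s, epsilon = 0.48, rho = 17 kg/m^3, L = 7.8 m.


dp = 8.6 mm = 0.0086 m
Viscous term = 150*0.0412*0.1*(1-0.48)^2 / (0.0086^2*0.48^3) = 20430.3
Inertial term = 1.75*17*0.1^2*(1-0.48) / (0.0086*0.48^3) = 162.655
dP/L = 20430.3 + 162.655 = 20593 Pa/m
dP = 20593 * 7.8 / 1000 = 160.6 kPa

160.6 kPa


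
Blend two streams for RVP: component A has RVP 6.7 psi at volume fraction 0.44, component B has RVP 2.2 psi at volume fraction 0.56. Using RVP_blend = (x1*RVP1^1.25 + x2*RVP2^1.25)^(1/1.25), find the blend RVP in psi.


Chevron index: RVP_blend = (sum xi*RVPi^1.25)^(1/1.25)
RVP^1.25 terms: 0.44 * 6.7^1.25 + 0.56 * 2.2^1.25 = 6.24336
RVP_blend = 6.24336^(1/1.25) = 4.328

4.328 psi


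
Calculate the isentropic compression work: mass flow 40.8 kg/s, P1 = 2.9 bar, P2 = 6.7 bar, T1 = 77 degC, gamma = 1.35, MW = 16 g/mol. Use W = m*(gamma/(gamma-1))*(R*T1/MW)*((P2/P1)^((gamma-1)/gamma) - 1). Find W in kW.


Isentropic work: W = m*(gamma/(gamma-1))*(R*T1/MW)*((P2/P1)^((gamma-1)/gamma) - 1)
T1 = 77 + 273.15 = 350.15 K
Pressure ratio = 6.7 / 2.9 = 2.31034
Exponent = (1.35 - 1)/1.35 = 0.259259
(P2/P1)^exp - 1 = 2.31034^0.259259 - 1 = 0.242471
W = 40.8 * 1.35 / 0.35 * 8.314 * 350.15 / 16 * 0.242471 = 6943

6943 kW


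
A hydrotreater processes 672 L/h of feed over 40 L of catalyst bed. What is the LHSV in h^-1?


LHSV = volumetric feed rate / catalyst volume
= 672 L/h / 40 L
= 16.80 h^-1

16.80 h^-1


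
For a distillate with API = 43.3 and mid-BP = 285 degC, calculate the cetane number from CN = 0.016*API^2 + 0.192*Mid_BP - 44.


CN = 0.016 * 43.3^2 + 0.192 * 285 - 44
CN = 29.99824 + 54.72 - 44 = 40.71824

40.71824


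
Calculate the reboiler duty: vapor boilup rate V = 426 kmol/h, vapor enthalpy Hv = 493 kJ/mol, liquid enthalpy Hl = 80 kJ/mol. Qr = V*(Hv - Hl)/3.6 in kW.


Qr = 426 * (493 - 80) / 3.6 = 426 * 413 / 3.6 = 48870

48870 kW


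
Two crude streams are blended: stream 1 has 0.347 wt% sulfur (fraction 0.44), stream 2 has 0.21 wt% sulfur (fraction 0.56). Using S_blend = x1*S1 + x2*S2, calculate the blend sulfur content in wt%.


Linear sulfur blending: S_blend = x1*S1 + x2*S2
Contribution 1: 0.44 * 0.347 = 0.15268 wt%
Contribution 2: 0.56 * 0.21 = 0.1176 wt%
S_blend = 0.15268 + 0.1176 = 0.27028

0.27028 wt%


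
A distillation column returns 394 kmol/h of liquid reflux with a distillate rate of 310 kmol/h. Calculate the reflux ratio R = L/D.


Reflux ratio definition: R = L / D (liquid returned / distillate withdrawn)
L = 394 kmol/h, D = 310 kmol/h
R = 394 / 310 = 1.271

1.271


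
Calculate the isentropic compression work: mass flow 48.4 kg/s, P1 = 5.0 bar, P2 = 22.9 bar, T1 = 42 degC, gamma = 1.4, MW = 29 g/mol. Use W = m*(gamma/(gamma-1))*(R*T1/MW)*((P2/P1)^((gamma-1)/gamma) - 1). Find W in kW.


Isentropic work: W = m*(gamma/(gamma-1))*(R*T1/MW)*((P2/P1)^((gamma-1)/gamma) - 1)
T1 = 42 + 273.15 = 315.15 K
Pressure ratio = 22.9 / 5.0 = 4.58
Exponent = (1.4 - 1)/1.4 = 0.285714
(P2/P1)^exp - 1 = 4.58^0.285714 - 1 = 0.544609
W = 48.4 * 1.4 / 0.4 * 8.314 * 315.15 / 29 * 0.544609 = 8335

8335 kW


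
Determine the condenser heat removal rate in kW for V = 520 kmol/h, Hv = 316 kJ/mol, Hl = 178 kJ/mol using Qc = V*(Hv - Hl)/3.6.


Qc = 520 * (316 - 178) / 3.6 = 520 * 138 / 3.6 = 19930

19930 kW


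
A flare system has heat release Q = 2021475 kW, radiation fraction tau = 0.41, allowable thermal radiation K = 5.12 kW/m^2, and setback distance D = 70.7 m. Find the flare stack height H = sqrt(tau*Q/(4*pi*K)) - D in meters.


tau*Q/(4*pi*K) = 0.41 * 2021475 / (4 * pi * 5.12) = 12881.7
sqrt(12881.7) = 113.498
H = 113.498 - 70.7 = 42.80

42.80 m


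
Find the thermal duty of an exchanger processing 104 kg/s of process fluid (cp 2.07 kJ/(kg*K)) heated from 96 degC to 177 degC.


Q = m_dot * cp * delta_T
delta_T = 177 - 96 = 81 K
Q = 104 * 2.07 * 81
= 215.28 * 81
= 17437.68 kW

17437.68 kW


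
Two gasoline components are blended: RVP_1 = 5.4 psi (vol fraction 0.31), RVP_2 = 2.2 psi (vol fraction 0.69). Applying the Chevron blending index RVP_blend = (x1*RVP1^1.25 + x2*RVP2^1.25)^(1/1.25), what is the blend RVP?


Chevron index: RVP_blend = (sum xi*RVPi^1.25)^(1/1.25)
RVP^1.25 terms: 0.31 * 5.4^1.25 + 0.69 * 2.2^1.25 = 4.40059
RVP_blend = 4.40059^(1/1.25) = 3.272

3.272 psi


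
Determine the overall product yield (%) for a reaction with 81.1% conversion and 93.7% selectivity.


Overall yield = conversion (%) * selectivity (%) / 100
Conversion = 81.1%, Selectivity = 93.7%
Y = 81.1 * 93.7 / 100
= 75.9907 %

75.9907 %


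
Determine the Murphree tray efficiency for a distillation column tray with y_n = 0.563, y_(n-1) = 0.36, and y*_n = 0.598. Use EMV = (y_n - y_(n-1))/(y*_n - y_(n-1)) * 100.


Murphree vapor efficiency: EMV = (y_n - y_(n-1)) / (y*_n - y_(n-1)) * 100
EMV = (0.563 - 0.36) / (0.598 - 0.36) * 100 = 0.203 / 0.238 * 100 = 85.29

85.29 %


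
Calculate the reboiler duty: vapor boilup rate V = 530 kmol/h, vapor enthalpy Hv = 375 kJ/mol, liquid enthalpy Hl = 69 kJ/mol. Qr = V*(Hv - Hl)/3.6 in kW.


Qr = 530 * (375 - 69) / 3.6 = 530 * 306 / 3.6 = 45050

45050 kW


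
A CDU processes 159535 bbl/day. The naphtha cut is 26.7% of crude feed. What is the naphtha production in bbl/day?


Crude throughput = 159535 bbl/day
Fraction yield = 26.7%
yield = throughput * fraction / 100
yield = 159535 * 26.7 / 100 = 42595.845

42595.845 bbl/day


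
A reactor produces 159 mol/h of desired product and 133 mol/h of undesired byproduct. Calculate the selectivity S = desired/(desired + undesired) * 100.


Selectivity = desired / (desired + undesired) * 100
Total products = 159 + 133 = 292 mol/h
S = 159 / 292 * 100
= 0.5445 * 100
= 54.45 %

54.45 %


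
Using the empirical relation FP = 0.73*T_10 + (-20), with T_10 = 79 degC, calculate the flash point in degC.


FP = 0.73 * 79 + (-20) = 37.67

37.67 degC


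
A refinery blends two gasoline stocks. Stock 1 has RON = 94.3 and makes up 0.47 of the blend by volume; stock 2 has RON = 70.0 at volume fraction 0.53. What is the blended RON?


Linear blending: RON_blend = sum(vi * RONi)
Contribution 1: 0.47 * 94.3 = 44.321
Contribution 2: 0.53 * 70.0 = 37.1
RON_blend = 44.321 + 37.1 = 81.421

81.421


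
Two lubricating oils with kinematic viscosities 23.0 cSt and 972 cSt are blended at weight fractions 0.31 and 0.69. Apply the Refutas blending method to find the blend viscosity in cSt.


Refutas method: VBN_i = 14.534*ln(ln(visc_i + 0.8)) + 10.975, blended linearly by mass fraction; since VBN is linear in VBI_i = ln(ln(visc_i + 0.8)) and the fractions sum to 1, blend VBI directly: visc = exp(exp(VBI_blend)) - 0.8
VBI_1 = ln(ln(23.0 + 0.8)) = 1.15363
VBI_2 = ln(ln(972 + 0.8)) = 1.92864
VBI_blend = 0.31 * 1.15363 + 0.69 * 1.92864 = 1.68839
visc_blend = exp(exp(1.68839)) - 0.8 = 223.0

223.0 cSt


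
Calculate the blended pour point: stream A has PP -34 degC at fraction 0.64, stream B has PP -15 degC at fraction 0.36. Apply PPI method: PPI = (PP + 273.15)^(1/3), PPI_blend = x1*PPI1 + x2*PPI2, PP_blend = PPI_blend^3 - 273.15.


PPI_1 = (-34 + 273.15)^(1/3) = 6.20712
PPI_2 = (-15 + 273.15)^(1/3) = 6.36733
PPI_blend = 0.64 * 6.20712 + 0.36 * 6.36733 = 6.264796
PP_blend = 6.264796^3 - 273.15 = 245.8786 - 273.15 = -27.27

-27.27 degC
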